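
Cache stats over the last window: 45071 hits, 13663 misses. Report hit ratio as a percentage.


Formula: hit rate = hits / (hits + misses) * 100
hit rate = 45071 / (45071 + 13663) * 100
hit rate = 45071 / 58734 * 100
hit rate = 76.74%

76.74%


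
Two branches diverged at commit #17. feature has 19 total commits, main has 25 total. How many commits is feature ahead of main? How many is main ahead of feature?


Common ancestor: commit #17
feature commits after divergence: 19 - 17 = 2
main commits after divergence: 25 - 17 = 8
feature is 2 commits ahead of main
main is 8 commits ahead of feature

feature ahead: 2, main ahead: 8


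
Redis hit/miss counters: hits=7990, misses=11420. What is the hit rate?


Formula: hit rate = hits / (hits + misses) * 100
hit rate = 7990 / (7990 + 11420) * 100
hit rate = 7990 / 19410 * 100
hit rate = 41.16%

41.16%


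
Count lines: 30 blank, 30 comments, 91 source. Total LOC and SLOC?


Total LOC = blank + comment + code
Total LOC = 30 + 30 + 91 = 151
SLOC (source only) = code = 91

Total LOC: 151, SLOC: 91


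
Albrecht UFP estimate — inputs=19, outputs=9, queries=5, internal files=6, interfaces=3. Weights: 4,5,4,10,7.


UFP = EI*4 + EO*5 + EQ*4 + ILF*10 + EIF*7
UFP = 19*4 + 9*5 + 5*4 + 6*10 + 3*7
UFP = 76 + 45 + 20 + 60 + 21
UFP = 222

222


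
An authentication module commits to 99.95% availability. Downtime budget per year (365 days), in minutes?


Formula: allowed downtime = period * (100 - SLA) / 100
Period (year (365 days)) = 525600 minutes
Unavailability fraction = (100 - 99.95) / 100
Allowed downtime = 525600 * (100 - 99.95) / 100
Allowed downtime = 262.8 minutes

262.8 minutes


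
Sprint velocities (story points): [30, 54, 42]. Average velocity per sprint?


Formula: Avg velocity = Total points / Number of sprints
Points: [30, 54, 42]
Sum = 30 + 54 + 42 = 126
Avg velocity = 126 / 3 = 42.0 points/sprint

42.0 points/sprint


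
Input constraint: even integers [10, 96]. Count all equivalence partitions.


Constraint: even integers in [10, 96]
Class 1: x < 10 — out-of-range invalid
Class 2: x in [10,96] but odd — wrong type invalid
Class 3: x in [10,96] and even — valid
Class 4: x > 96 — out-of-range invalid
Total equivalence classes: 4

4 equivalence classes


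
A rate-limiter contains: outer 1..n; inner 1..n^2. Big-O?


Reasoning: n times n^2
Complexity: O(n^3)

O(n^3)


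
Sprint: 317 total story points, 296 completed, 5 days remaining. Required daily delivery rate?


Formula: Required rate = Remaining points / Days left
Remaining = 317 - 296 = 21 points
Required rate = 21 / 5 = 4.2 points/day

4.2 points/day


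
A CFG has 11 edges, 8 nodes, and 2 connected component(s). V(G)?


Formula: V(G) = E - N + 2P
V(G) = 11 - 8 + 2*2
V(G) = 3 + 4
V(G) = 7

7


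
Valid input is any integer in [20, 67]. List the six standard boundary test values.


Range: [20, 67]
Boundaries: just below min, min, min+1, max-1, max, just above max
Values: [19, 20, 21, 66, 67, 68]

[19, 20, 21, 66, 67, 68]


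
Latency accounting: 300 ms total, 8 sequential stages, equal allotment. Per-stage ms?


Formula: per_stage = total_budget / stages
per_stage = 300 / 8
per_stage = 37.5 ms

37.5 ms


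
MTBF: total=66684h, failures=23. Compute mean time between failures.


Formula: MTBF = Total operating time / Number of failures
MTBF = 66684 / 23
MTBF = 2899.3 hours

2899.3 hours


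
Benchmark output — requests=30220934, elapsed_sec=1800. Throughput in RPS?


Formula: throughput = requests / seconds
throughput = 30220934 / 1800
throughput = 16789.41 requests/second

16789.41 requests/second


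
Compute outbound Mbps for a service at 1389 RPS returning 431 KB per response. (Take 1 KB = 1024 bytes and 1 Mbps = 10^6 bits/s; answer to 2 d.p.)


Formula: Mbps = payload_bytes * RPS * 8 / 1e6
Payload per request = 431 KB = 431 * 1024 = 441344 bytes
Total bytes/sec = 441344 * 1389 = 613026816
Total bits/sec = 613026816 * 8 = 4904214528
Mbps = 4904214528 / 1e6 = 4904.21

4904.21 Mbps


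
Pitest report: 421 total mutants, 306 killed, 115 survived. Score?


Mutation score = killed / total * 100
Mutation score = 306 / 421 * 100
Mutation score = 72.68%

72.68%


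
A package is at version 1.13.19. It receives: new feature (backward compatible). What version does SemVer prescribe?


Current: 1.13.19
Change category: 'new feature (backward compatible)' → minor bump
SemVer rule: minor bump → increment MINOR, reset PATCH to 0 (MAJOR unchanged)
New: 1.14.0

1.14.0


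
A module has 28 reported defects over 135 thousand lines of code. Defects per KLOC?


Defect density = defects / KLOC
Defect density = 28 / 135
Defect density = 0.207 defects/KLOC

0.207 defects/KLOC


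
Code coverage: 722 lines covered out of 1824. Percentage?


Coverage = covered / total * 100
Coverage = 722 / 1824 * 100
Coverage = 39.58%

39.58%


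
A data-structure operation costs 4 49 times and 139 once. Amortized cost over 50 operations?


Formula: Amortized cost = Total cost / Operations
Total cost = (49 * 4) + (1 * 139)
Total cost = 196 + 139 = 335
Amortized = 335 / 50 = 6.7

6.7


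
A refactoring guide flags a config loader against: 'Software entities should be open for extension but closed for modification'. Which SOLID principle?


This describes the Open/Closed Principle (OCP)

Open/Closed Principle (OCP)


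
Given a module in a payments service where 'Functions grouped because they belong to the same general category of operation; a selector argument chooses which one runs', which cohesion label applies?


Reasoning: Grouped by category of activity, not by data or sequence
Type: Logical cohesion

Logical cohesion


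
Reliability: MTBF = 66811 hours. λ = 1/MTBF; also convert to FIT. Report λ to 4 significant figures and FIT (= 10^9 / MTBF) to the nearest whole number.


Formula: λ = 1 / MTBF; FIT = λ × 1e9 = 1e9 / MTBF
λ = 1 / 66811 ≈ 1.497e-05 failures/hour
FIT = 1e9 / 66811 ≈ 14968 failures per 1e9 hours (nearest whole number)

λ = 1.497e-05 /h, FIT = 14968


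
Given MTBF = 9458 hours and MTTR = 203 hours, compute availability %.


Availability = MTBF / (MTBF + MTTR)
Availability = 9458 / (9458 + 203)
Availability = 9458 / 9661
Availability = 97.8988%

97.8988%


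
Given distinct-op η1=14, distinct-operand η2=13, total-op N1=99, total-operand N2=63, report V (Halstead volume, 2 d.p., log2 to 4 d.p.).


Formula: V = N * log2(η), where N = N1 + N2 and η = η1 + η2
η = 14 + 13 = 27
N = 99 + 63 = 162
log2(27) ≈ 4.7549
V = 162 * 4.7549 = 770.29

770.29


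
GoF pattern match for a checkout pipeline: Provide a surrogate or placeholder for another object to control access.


This matches the Proxy pattern

Proxy


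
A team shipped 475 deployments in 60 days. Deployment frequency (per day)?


Formula: deployments per day = releases / days
= 475 / 60
= 7.917 deploys/day
(equivalently, 55.42 deploys/week)

7.917 deploys/day


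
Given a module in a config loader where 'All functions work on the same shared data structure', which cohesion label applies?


Reasoning: Functions share data
Type: Communicational cohesion

Communicational cohesion


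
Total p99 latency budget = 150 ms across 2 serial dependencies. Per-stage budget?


Formula: per_stage = total_budget / stages
per_stage = 150 / 2
per_stage = 75.0 ms

75.0 ms


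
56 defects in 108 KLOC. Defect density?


Defect density = defects / KLOC
Defect density = 56 / 108
Defect density = 0.519 defects/KLOC

0.519 defects/KLOC


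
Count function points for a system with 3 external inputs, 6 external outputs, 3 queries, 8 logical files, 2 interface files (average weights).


UFP = EI*4 + EO*5 + EQ*4 + ILF*10 + EIF*7
UFP = 3*4 + 6*5 + 3*4 + 8*10 + 2*7
UFP = 12 + 30 + 12 + 80 + 14
UFP = 148

148


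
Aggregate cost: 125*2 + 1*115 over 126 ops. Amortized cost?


Formula: Amortized cost = Total cost / Operations
Total cost = (125 * 2) + (1 * 115)
Total cost = 250 + 115 = 365
Amortized = 365 / 126 = 2.8968

2.8968


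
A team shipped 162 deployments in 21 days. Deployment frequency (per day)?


Formula: deployments per day = releases / days
= 162 / 21
= 7.714 deploys/day
(equivalently, 54.0 deploys/week)

7.714 deploys/day


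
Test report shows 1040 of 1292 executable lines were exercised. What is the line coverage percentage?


Coverage = covered / total * 100
Coverage = 1040 / 1292 * 100
Coverage = 80.5%

80.5%


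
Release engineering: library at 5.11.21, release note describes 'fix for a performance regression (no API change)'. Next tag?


Current: 5.11.21
Change category: 'fix for a performance regression (no API change)' → patch bump
SemVer rule: patch bump → increment PATCH (MAJOR and MINOR unchanged)
New: 5.11.22

5.11.22


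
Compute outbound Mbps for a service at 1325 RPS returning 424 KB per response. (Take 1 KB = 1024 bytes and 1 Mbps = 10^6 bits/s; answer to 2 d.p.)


Formula: Mbps = payload_bytes * RPS * 8 / 1e6
Payload per request = 424 KB = 424 * 1024 = 434176 bytes
Total bytes/sec = 434176 * 1325 = 575283200
Total bits/sec = 575283200 * 8 = 4602265600
Mbps = 4602265600 / 1e6 = 4602.27

4602.27 Mbps


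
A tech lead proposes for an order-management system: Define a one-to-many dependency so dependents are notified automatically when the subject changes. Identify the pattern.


This matches the Observer pattern

Observer


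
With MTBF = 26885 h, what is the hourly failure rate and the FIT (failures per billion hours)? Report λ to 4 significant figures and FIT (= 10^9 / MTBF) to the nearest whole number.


Formula: λ = 1 / MTBF; FIT = λ × 1e9 = 1e9 / MTBF
λ = 1 / 26885 ≈ 3.720e-05 failures/hour
FIT = 1e9 / 26885 ≈ 37195 failures per 1e9 hours (nearest whole number)

λ = 3.720e-05 /h, FIT = 37195


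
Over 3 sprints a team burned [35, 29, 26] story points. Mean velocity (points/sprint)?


Formula: Avg velocity = Total points / Number of sprints
Points: [35, 29, 26]
Sum = 35 + 29 + 26 = 90
Avg velocity = 90 / 3 = 30.0 points/sprint

30.0 points/sprint


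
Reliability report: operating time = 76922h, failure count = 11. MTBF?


Formula: MTBF = Total operating time / Number of failures
MTBF = 76922 / 11
MTBF = 6992.91 hours

6992.91 hours


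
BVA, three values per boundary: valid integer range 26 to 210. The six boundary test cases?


Range: [26, 210]
Boundaries: just below min, min, min+1, max-1, max, just above max
Values: [25, 26, 27, 209, 210, 211]

[25, 26, 27, 209, 210, 211]


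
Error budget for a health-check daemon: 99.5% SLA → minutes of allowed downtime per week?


Formula: allowed downtime = period * (100 - SLA) / 100
Period (week) = 10080 minutes
Unavailability fraction = (100 - 99.5) / 100
Allowed downtime = 10080 * (100 - 99.5) / 100
Allowed downtime = 50.4 minutes

50.4 minutes


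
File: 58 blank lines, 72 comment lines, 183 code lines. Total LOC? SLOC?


Total LOC = blank + comment + code
Total LOC = 58 + 72 + 183 = 313
SLOC (source only) = code = 183

Total LOC: 313, SLOC: 183


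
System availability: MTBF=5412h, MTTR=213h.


Availability = MTBF / (MTBF + MTTR)
Availability = 5412 / (5412 + 213)
Availability = 5412 / 5625
Availability = 96.2133%

96.2133%


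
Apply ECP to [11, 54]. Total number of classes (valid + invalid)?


Valid range: [11, 54]
Class 1: x < 11 — invalid
Class 2: 11 ≤ x ≤ 54 — valid
Class 3: x > 54 — invalid
Total equivalence classes: 3

3 equivalence classes


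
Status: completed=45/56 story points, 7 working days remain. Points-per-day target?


Formula: Required rate = Remaining points / Days left
Remaining = 56 - 45 = 11 points
Required rate = 11 / 7 = 1.57 points/day

1.57 points/day


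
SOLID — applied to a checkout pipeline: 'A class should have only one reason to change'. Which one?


This describes the Single Responsibility Principle (SRP)

Single Responsibility Principle (SRP)


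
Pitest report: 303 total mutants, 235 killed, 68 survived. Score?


Mutation score = killed / total * 100
Mutation score = 235 / 303 * 100
Mutation score = 77.56%

77.56%


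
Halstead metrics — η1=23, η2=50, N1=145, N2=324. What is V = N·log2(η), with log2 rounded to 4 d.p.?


Formula: V = N * log2(η), where N = N1 + N2 and η = η1 + η2
η = 23 + 50 = 73
N = 145 + 324 = 469
log2(73) ≈ 6.1898
V = 469 * 6.1898 = 2903.02

2903.02


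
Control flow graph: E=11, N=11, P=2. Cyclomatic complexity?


Formula: V(G) = E - N + 2P
V(G) = 11 - 11 + 2*2
V(G) = 0 + 4
V(G) = 4

4


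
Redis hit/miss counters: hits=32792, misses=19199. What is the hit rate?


Formula: hit rate = hits / (hits + misses) * 100
hit rate = 32792 / (32792 + 19199) * 100
hit rate = 32792 / 51991 * 100
hit rate = 63.07%

63.07%


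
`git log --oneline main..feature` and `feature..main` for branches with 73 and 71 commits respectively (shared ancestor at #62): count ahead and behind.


Common ancestor: commit #62
feature commits after divergence: 73 - 62 = 11
main commits after divergence: 71 - 62 = 9
feature is 11 commits ahead of main
main is 9 commits ahead of feature

feature ahead: 11, main ahead: 9


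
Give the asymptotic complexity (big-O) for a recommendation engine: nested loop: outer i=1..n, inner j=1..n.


Reasoning: n iterations times n iterations
Complexity: O(n^2)

O(n^2)


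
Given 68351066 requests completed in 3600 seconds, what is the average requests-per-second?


Formula: throughput = requests / seconds
throughput = 68351066 / 3600
throughput = 18986.41 requests/second

18986.41 requests/second


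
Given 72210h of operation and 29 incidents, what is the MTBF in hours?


Formula: MTBF = Total operating time / Number of failures
MTBF = 72210 / 29
MTBF = 2490.0 hours

2490.0 hours


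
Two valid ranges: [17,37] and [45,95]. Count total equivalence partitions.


Valid ranges: [17,37] and [45,95]
Class 1: x < 17 — invalid
Class 2: 17 ≤ x ≤ 37 — valid
Class 3: 37 < x < 45 — invalid (gap between ranges)
Class 4: 45 ≤ x ≤ 95 — valid
Class 5: x > 95 — invalid
Total equivalence classes: 5

5 equivalence classes


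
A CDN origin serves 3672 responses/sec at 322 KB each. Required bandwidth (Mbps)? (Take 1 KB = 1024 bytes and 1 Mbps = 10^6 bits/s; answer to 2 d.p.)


Formula: Mbps = payload_bytes * RPS * 8 / 1e6
Payload per request = 322 KB = 322 * 1024 = 329728 bytes
Total bytes/sec = 329728 * 3672 = 1210761216
Total bits/sec = 1210761216 * 8 = 9686089728
Mbps = 9686089728 / 1e6 = 9686.09

9686.09 Mbps


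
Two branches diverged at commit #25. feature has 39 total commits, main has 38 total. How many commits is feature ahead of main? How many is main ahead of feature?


Common ancestor: commit #25
feature commits after divergence: 39 - 25 = 14
main commits after divergence: 38 - 25 = 13
feature is 14 commits ahead of main
main is 13 commits ahead of feature

feature ahead: 14, main ahead: 13


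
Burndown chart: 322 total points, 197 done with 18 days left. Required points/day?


Formula: Required rate = Remaining points / Days left
Remaining = 322 - 197 = 125 points
Required rate = 125 / 18 = 6.94 points/day

6.94 points/day


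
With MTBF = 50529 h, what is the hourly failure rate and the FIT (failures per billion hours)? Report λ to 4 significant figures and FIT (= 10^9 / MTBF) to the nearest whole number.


Formula: λ = 1 / MTBF; FIT = λ × 1e9 = 1e9 / MTBF
λ = 1 / 50529 ≈ 1.979e-05 failures/hour
FIT = 1e9 / 50529 ≈ 19791 failures per 1e9 hours (nearest whole number)

λ = 1.979e-05 /h, FIT = 19791


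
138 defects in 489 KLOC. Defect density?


Defect density = defects / KLOC
Defect density = 138 / 489
Defect density = 0.282 defects/KLOC

0.282 defects/KLOC


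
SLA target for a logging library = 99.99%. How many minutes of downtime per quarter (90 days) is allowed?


Formula: allowed downtime = period * (100 - SLA) / 100
Period (quarter (90 days)) = 129600 minutes
Unavailability fraction = (100 - 99.99) / 100
Allowed downtime = 129600 * (100 - 99.99) / 100
Allowed downtime = 12.96 minutes

12.96 minutes


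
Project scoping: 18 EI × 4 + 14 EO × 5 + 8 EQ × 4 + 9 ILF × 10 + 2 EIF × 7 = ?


UFP = EI*4 + EO*5 + EQ*4 + ILF*10 + EIF*7
UFP = 18*4 + 14*5 + 8*4 + 9*10 + 2*7
UFP = 72 + 70 + 32 + 90 + 14
UFP = 278

278


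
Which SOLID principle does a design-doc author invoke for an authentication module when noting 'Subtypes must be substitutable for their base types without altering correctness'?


This describes the Liskov Substitution Principle (LSP)

Liskov Substitution Principle (LSP)


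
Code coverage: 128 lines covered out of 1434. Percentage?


Coverage = covered / total * 100
Coverage = 128 / 1434 * 100
Coverage = 8.93%

8.93%


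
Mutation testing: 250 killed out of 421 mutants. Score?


Mutation score = killed / total * 100
Mutation score = 250 / 421 * 100
Mutation score = 59.38%

59.38%


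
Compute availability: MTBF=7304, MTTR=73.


Availability = MTBF / (MTBF + MTTR)
Availability = 7304 / (7304 + 73)
Availability = 7304 / 7377
Availability = 99.0104%

99.0104%


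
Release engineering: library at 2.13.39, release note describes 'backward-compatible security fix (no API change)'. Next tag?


Current: 2.13.39
Change category: 'backward-compatible security fix (no API change)' → patch bump
SemVer rule: patch bump → increment PATCH (MAJOR and MINOR unchanged)
New: 2.13.40

2.13.40


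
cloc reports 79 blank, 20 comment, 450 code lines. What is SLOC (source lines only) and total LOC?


Total LOC = blank + comment + code
Total LOC = 79 + 20 + 450 = 549
SLOC (source only) = code = 450

Total LOC: 549, SLOC: 450


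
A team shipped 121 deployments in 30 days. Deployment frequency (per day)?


Formula: deployments per day = releases / days
= 121 / 30
= 4.033 deploys/day
(equivalently, 28.23 deploys/week)

4.033 deploys/day


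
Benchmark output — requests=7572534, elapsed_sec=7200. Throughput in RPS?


Formula: throughput = requests / seconds
throughput = 7572534 / 7200
throughput = 1051.74 requests/second

1051.74 requests/second


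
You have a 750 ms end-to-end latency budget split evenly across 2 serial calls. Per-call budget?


Formula: per_stage = total_budget / stages
per_stage = 750 / 2
per_stage = 375.0 ms

375.0 ms


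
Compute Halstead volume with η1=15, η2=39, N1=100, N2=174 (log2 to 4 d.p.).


Formula: V = N * log2(η), where N = N1 + N2 and η = η1 + η2
η = 15 + 39 = 54
N = 100 + 174 = 274
log2(54) ≈ 5.7549
V = 274 * 5.7549 = 1576.84

1576.84


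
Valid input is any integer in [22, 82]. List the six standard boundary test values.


Range: [22, 82]
Boundaries: just below min, min, min+1, max-1, max, just above max
Values: [21, 22, 23, 81, 82, 83]

[21, 22, 23, 81, 82, 83]


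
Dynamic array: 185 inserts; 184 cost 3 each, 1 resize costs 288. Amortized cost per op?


Formula: Amortized cost = Total cost / Operations
Total cost = (184 * 3) + (1 * 288)
Total cost = 552 + 288 = 840
Amortized = 840 / 185 = 4.5405

4.5405


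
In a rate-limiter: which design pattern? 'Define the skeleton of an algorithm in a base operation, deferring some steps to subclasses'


This matches the Template Method pattern

Template Method


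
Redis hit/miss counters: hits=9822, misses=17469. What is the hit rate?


Formula: hit rate = hits / (hits + misses) * 100
hit rate = 9822 / (9822 + 17469) * 100
hit rate = 9822 / 27291 * 100
hit rate = 35.99%

35.99%


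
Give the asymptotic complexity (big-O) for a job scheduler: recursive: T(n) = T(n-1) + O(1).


Reasoning: linear recursion with constant work per frame
Complexity: O(n)

O(n)


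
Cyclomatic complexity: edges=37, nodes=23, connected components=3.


Formula: V(G) = E - N + 2P
V(G) = 37 - 23 + 2*3
V(G) = 14 + 6
V(G) = 20

20


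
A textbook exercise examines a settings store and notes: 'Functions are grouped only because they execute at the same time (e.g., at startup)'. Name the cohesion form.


Reasoning: Related by timing only
Type: Temporal cohesion

Temporal cohesion


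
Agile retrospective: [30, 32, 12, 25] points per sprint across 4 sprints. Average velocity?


Formula: Avg velocity = Total points / Number of sprints
Points: [30, 32, 12, 25]
Sum = 30 + 32 + 12 + 25 = 99
Avg velocity = 99 / 4 = 24.75 points/sprint

24.75 points/sprint


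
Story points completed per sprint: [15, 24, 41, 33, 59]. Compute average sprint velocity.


Formula: Avg velocity = Total points / Number of sprints
Points: [15, 24, 41, 33, 59]
Sum = 15 + 24 + 41 + 33 + 59 = 172
Avg velocity = 172 / 5 = 34.4 points/sprint

34.4 points/sprint


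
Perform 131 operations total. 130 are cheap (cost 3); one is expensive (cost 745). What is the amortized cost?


Formula: Amortized cost = Total cost / Operations
Total cost = (130 * 3) + (1 * 745)
Total cost = 390 + 745 = 1135
Amortized = 1135 / 131 = 8.6641

8.6641


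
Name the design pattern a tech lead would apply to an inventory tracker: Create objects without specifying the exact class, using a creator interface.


This matches the Factory Method pattern

Factory Method


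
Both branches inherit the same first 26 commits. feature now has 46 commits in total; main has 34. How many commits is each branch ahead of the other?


Common ancestor: commit #26
feature commits after divergence: 46 - 26 = 20
main commits after divergence: 34 - 26 = 8
feature is 20 commits ahead of main
main is 8 commits ahead of feature

feature ahead: 20, main ahead: 8


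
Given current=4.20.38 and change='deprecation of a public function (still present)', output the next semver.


Current: 4.20.38
Change category: 'deprecation of a public function (still present)' → minor bump
SemVer rule: minor bump → increment MINOR, reset PATCH to 0 (MAJOR unchanged)
New: 4.21.0

4.21.0


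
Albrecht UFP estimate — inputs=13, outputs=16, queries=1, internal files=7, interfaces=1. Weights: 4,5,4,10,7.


UFP = EI*4 + EO*5 + EQ*4 + ILF*10 + EIF*7
UFP = 13*4 + 16*5 + 1*4 + 7*10 + 1*7
UFP = 52 + 80 + 4 + 70 + 7
UFP = 213

213


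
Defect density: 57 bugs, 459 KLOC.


Defect density = defects / KLOC
Defect density = 57 / 459
Defect density = 0.124 defects/KLOC

0.124 defects/KLOC


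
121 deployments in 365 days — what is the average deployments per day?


Formula: deployments per day = releases / days
= 121 / 365
= 0.332 deploys/day
(equivalently, 2.32 deploys/week)

0.332 deploys/day


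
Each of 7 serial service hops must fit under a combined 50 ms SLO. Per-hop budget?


Formula: per_stage = total_budget / stages
per_stage = 50 / 7
per_stage = 7.14 ms

7.14 ms


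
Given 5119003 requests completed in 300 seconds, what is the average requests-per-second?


Formula: throughput = requests / seconds
throughput = 5119003 / 300
throughput = 17063.34 requests/second

17063.34 requests/second


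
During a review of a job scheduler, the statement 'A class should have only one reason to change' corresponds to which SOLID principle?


This describes the Single Responsibility Principle (SRP)

Single Responsibility Principle (SRP)


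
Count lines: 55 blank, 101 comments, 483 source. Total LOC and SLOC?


Total LOC = blank + comment + code
Total LOC = 55 + 101 + 483 = 639
SLOC (source only) = code = 483

Total LOC: 639, SLOC: 483


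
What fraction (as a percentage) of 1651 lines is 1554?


Coverage = covered / total * 100
Coverage = 1554 / 1651 * 100
Coverage = 94.12%

94.12%


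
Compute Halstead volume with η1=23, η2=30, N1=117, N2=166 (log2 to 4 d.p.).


Formula: V = N * log2(η), where N = N1 + N2 and η = η1 + η2
η = 23 + 30 = 53
N = 117 + 166 = 283
log2(53) ≈ 5.7279
V = 283 * 5.7279 = 1621.00

1621.00


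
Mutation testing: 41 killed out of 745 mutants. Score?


Mutation score = killed / total * 100
Mutation score = 41 / 745 * 100
Mutation score = 5.5%

5.5%


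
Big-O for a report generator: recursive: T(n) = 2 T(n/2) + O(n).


Reasoning: master theorem case 2 (merge-sort recurrence)
Complexity: O(n log n)

O(n log n)


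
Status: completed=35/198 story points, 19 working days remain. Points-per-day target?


Formula: Required rate = Remaining points / Days left
Remaining = 198 - 35 = 163 points
Required rate = 163 / 19 = 8.58 points/day

8.58 points/day


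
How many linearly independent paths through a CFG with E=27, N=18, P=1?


Formula: V(G) = E - N + 2P
V(G) = 27 - 18 + 2*1
V(G) = 9 + 2
V(G) = 11

11


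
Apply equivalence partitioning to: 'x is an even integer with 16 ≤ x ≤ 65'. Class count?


Constraint: even integers in [16, 65]
Class 1: x < 16 — out-of-range invalid
Class 2: x in [16,65] but odd — wrong type invalid
Class 3: x in [16,65] and even — valid
Class 4: x > 65 — out-of-range invalid
Total equivalence classes: 4

4 equivalence classes


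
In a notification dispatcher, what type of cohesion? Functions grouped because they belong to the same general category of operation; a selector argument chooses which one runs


Reasoning: Grouped by category of activity, not by data or sequence
Type: Logical cohesion

Logical cohesion


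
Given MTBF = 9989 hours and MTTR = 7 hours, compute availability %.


Availability = MTBF / (MTBF + MTTR)
Availability = 9989 / (9989 + 7)
Availability = 9989 / 9996
Availability = 99.93%

99.93%


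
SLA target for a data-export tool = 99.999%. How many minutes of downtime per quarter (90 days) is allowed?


Formula: allowed downtime = period * (100 - SLA) / 100
Period (quarter (90 days)) = 129600 minutes
Unavailability fraction = (100 - 99.999) / 100
Allowed downtime = 129600 * (100 - 99.999) / 100
Allowed downtime = 1.296 minutes

1.296 minutes


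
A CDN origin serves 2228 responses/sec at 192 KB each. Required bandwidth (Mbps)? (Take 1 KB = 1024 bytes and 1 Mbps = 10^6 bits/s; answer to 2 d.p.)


Formula: Mbps = payload_bytes * RPS * 8 / 1e6
Payload per request = 192 KB = 192 * 1024 = 196608 bytes
Total bytes/sec = 196608 * 2228 = 438042624
Total bits/sec = 438042624 * 8 = 3504340992
Mbps = 3504340992 / 1e6 = 3504.34

3504.34 Mbps


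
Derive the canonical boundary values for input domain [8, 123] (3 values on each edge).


Range: [8, 123]
Boundaries: just below min, min, min+1, max-1, max, just above max
Values: [7, 8, 9, 122, 123, 124]

[7, 8, 9, 122, 123, 124]


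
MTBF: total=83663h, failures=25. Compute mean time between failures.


Formula: MTBF = Total operating time / Number of failures
MTBF = 83663 / 25
MTBF = 3346.52 hours

3346.52 hours


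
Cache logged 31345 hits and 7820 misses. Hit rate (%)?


Formula: hit rate = hits / (hits + misses) * 100
hit rate = 31345 / (31345 + 7820) * 100
hit rate = 31345 / 39165 * 100
hit rate = 80.03%

80.03%


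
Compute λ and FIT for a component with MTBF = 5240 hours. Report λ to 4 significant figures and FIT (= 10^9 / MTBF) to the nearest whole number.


Formula: λ = 1 / MTBF; FIT = λ × 1e9 = 1e9 / MTBF
λ = 1 / 5240 ≈ 1.908e-04 failures/hour
FIT = 1e9 / 5240 ≈ 190840 failures per 1e9 hours (nearest whole number)

λ = 1.908e-04 /h, FIT = 190840


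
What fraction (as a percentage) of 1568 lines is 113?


Coverage = covered / total * 100
Coverage = 113 / 1568 * 100
Coverage = 7.21%

7.21%


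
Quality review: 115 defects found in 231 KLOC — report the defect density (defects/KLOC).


Defect density = defects / KLOC
Defect density = 115 / 231
Defect density = 0.498 defects/KLOC

0.498 defects/KLOC


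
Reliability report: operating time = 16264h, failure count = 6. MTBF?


Formula: MTBF = Total operating time / Number of failures
MTBF = 16264 / 6
MTBF = 2710.67 hours

2710.67 hours


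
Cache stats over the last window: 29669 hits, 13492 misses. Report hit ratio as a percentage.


Formula: hit rate = hits / (hits + misses) * 100
hit rate = 29669 / (29669 + 13492) * 100
hit rate = 29669 / 43161 * 100
hit rate = 68.74%

68.74%


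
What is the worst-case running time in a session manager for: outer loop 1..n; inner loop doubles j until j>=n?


Reasoning: linear outer times logarithmic inner
Complexity: O(n log n)

O(n log n)


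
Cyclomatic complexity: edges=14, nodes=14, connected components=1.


Formula: V(G) = E - N + 2P
V(G) = 14 - 14 + 2*1
V(G) = 0 + 2
V(G) = 2

2


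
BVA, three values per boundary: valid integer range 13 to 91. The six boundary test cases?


Range: [13, 91]
Boundaries: just below min, min, min+1, max-1, max, just above max
Values: [12, 13, 14, 90, 91, 92]

[12, 13, 14, 90, 91, 92]


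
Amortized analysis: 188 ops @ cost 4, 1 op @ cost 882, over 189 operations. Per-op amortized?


Formula: Amortized cost = Total cost / Operations
Total cost = (188 * 4) + (1 * 882)
Total cost = 752 + 882 = 1634
Amortized = 1634 / 189 = 8.6455

8.6455


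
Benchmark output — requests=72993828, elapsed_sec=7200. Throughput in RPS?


Formula: throughput = requests / seconds
throughput = 72993828 / 7200
throughput = 10138.03 requests/second

10138.03 requests/second


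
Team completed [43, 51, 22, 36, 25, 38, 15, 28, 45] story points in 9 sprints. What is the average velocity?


Formula: Avg velocity = Total points / Number of sprints
Points: [43, 51, 22, 36, 25, 38, 15, 28, 45]
Sum = 43 + 51 + 22 + 36 + 25 + 38 + 15 + 28 + 45 = 303
Avg velocity = 303 / 9 = 33.67 points/sprint

33.67 points/sprint


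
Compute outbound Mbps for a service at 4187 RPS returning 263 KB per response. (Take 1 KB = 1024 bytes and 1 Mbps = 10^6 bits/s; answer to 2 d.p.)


Formula: Mbps = payload_bytes * RPS * 8 / 1e6
Payload per request = 263 KB = 263 * 1024 = 269312 bytes
Total bytes/sec = 269312 * 4187 = 1127609344
Total bits/sec = 1127609344 * 8 = 9020874752
Mbps = 9020874752 / 1e6 = 9020.87

9020.87 Mbps


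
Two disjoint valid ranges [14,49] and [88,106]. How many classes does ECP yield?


Valid ranges: [14,49] and [88,106]
Class 1: x < 14 — invalid
Class 2: 14 ≤ x ≤ 49 — valid
Class 3: 49 < x < 88 — invalid (gap between ranges)
Class 4: 88 ≤ x ≤ 106 — valid
Class 5: x > 106 — invalid
Total equivalence classes: 5

5 equivalence classes


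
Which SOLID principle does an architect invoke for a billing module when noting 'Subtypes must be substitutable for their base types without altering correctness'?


This describes the Liskov Substitution Principle (LSP)

Liskov Substitution Principle (LSP)


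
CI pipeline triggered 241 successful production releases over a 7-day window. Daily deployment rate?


Formula: deployments per day = releases / days
= 241 / 7
= 34.429 deploys/day
(equivalently, 241.0 deploys/week)

34.429 deploys/day


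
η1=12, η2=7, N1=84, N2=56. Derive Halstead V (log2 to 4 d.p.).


Formula: V = N * log2(η), where N = N1 + N2 and η = η1 + η2
η = 12 + 7 = 19
N = 84 + 56 = 140
log2(19) ≈ 4.2479
V = 140 * 4.2479 = 594.71

594.71


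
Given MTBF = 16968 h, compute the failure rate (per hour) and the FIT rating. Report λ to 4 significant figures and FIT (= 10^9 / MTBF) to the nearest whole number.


Formula: λ = 1 / MTBF; FIT = λ × 1e9 = 1e9 / MTBF
λ = 1 / 16968 ≈ 5.893e-05 failures/hour
FIT = 1e9 / 16968 ≈ 58934 failures per 1e9 hours (nearest whole number)

λ = 5.893e-05 /h, FIT = 58934


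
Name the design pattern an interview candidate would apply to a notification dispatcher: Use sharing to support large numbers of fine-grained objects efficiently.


This matches the Flyweight pattern

Flyweight


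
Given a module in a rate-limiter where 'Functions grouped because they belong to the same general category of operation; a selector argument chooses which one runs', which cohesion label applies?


Reasoning: Grouped by category of activity, not by data or sequence
Type: Logical cohesion

Logical cohesion


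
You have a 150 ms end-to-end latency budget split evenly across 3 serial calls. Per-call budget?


Formula: per_stage = total_budget / stages
per_stage = 150 / 3
per_stage = 50.0 ms

50.0 ms


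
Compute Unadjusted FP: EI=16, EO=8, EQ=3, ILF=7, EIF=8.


UFP = EI*4 + EO*5 + EQ*4 + ILF*10 + EIF*7
UFP = 16*4 + 8*5 + 3*4 + 7*10 + 8*7
UFP = 64 + 40 + 12 + 70 + 56
UFP = 242

242


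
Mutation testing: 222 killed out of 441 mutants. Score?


Mutation score = killed / total * 100
Mutation score = 222 / 441 * 100
Mutation score = 50.34%

50.34%


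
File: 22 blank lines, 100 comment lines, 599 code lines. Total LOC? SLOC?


Total LOC = blank + comment + code
Total LOC = 22 + 100 + 599 = 721
SLOC (source only) = code = 599

Total LOC: 721, SLOC: 599


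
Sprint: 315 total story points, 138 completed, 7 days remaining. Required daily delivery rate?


Formula: Required rate = Remaining points / Days left
Remaining = 315 - 138 = 177 points
Required rate = 177 / 7 = 25.29 points/day

25.29 points/day


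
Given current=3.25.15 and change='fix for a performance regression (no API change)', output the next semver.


Current: 3.25.15
Change category: 'fix for a performance regression (no API change)' → patch bump
SemVer rule: patch bump → increment PATCH (MAJOR and MINOR unchanged)
New: 3.25.16

3.25.16


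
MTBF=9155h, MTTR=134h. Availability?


Availability = MTBF / (MTBF + MTTR)
Availability = 9155 / (9155 + 134)
Availability = 9155 / 9289
Availability = 98.5574%

98.5574%


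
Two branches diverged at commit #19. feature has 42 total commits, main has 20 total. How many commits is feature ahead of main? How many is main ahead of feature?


Common ancestor: commit #19
feature commits after divergence: 42 - 19 = 23
main commits after divergence: 20 - 19 = 1
feature is 23 commits ahead of main
main is 1 commits ahead of feature

feature ahead: 23, main ahead: 1


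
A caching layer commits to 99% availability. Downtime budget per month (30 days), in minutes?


Formula: allowed downtime = period * (100 - SLA) / 100
Period (month (30 days)) = 43200 minutes
Unavailability fraction = (100 - 99.0) / 100
Allowed downtime = 43200 * (100 - 99.0) / 100
Allowed downtime = 432.0 minutes

432.0 minutes


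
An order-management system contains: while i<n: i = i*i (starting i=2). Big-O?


Reasoning: squaring drives double-exponential growth; iterations ~ log log n
Complexity: O(log log n)

O(log log n)


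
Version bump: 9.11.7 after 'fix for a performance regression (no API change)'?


Current: 9.11.7
Change category: 'fix for a performance regression (no API change)' → patch bump
SemVer rule: patch bump → increment PATCH (MAJOR and MINOR unchanged)
New: 9.11.8

9.11.8


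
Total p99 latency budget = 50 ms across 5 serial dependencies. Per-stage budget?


Formula: per_stage = total_budget / stages
per_stage = 50 / 5
per_stage = 10.0 ms

10.0 ms


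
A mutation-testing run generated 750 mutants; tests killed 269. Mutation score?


Mutation score = killed / total * 100
Mutation score = 269 / 750 * 100
Mutation score = 35.87%

35.87%


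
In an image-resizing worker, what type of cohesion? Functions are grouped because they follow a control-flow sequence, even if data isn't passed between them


Reasoning: Grouped by order of execution within a routine, not by data flow
Type: Procedural cohesion

Procedural cohesion


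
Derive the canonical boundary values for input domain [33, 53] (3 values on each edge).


Range: [33, 53]
Boundaries: just below min, min, min+1, max-1, max, just above max
Values: [32, 33, 34, 52, 53, 54]

[32, 33, 34, 52, 53, 54]


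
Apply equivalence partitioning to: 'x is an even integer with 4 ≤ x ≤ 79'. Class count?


Constraint: even integers in [4, 79]
Class 1: x < 4 — out-of-range invalid
Class 2: x in [4,79] but odd — wrong type invalid
Class 3: x in [4,79] and even — valid
Class 4: x > 79 — out-of-range invalid
Total equivalence classes: 4

4 equivalence classes


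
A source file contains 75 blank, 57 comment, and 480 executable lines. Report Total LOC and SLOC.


Total LOC = blank + comment + code
Total LOC = 75 + 57 + 480 = 612
SLOC (source only) = code = 480

Total LOC: 612, SLOC: 480


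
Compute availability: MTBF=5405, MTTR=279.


Availability = MTBF / (MTBF + MTTR)
Availability = 5405 / (5405 + 279)
Availability = 5405 / 5684
Availability = 95.0915%

95.0915%


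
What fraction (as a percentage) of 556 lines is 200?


Coverage = covered / total * 100
Coverage = 200 / 556 * 100
Coverage = 35.97%

35.97%


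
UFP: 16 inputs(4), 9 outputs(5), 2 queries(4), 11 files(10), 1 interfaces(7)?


UFP = EI*4 + EO*5 + EQ*4 + ILF*10 + EIF*7
UFP = 16*4 + 9*5 + 2*4 + 11*10 + 1*7
UFP = 64 + 45 + 8 + 110 + 7
UFP = 234

234


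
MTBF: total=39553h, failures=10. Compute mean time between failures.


Formula: MTBF = Total operating time / Number of failures
MTBF = 39553 / 10
MTBF = 3955.3 hours

3955.3 hours


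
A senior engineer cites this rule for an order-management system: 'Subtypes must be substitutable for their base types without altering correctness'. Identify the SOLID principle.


This describes the Liskov Substitution Principle (LSP)

Liskov Substitution Principle (LSP)


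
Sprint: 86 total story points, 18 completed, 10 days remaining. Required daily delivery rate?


Formula: Required rate = Remaining points / Days left
Remaining = 86 - 18 = 68 points
Required rate = 68 / 10 = 6.8 points/day

6.8 points/day


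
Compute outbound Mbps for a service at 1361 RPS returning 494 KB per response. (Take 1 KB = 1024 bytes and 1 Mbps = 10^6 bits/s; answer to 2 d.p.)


Formula: Mbps = payload_bytes * RPS * 8 / 1e6
Payload per request = 494 KB = 494 * 1024 = 505856 bytes
Total bytes/sec = 505856 * 1361 = 688470016
Total bits/sec = 688470016 * 8 = 5507760128
Mbps = 5507760128 / 1e6 = 5507.76

5507.76 Mbps


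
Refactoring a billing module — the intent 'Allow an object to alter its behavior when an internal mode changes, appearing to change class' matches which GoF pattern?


This matches the State pattern

State


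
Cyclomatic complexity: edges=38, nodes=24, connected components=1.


Formula: V(G) = E - N + 2P
V(G) = 38 - 24 + 2*1
V(G) = 14 + 2
V(G) = 16

16


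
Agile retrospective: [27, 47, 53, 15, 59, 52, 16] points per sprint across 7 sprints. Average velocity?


Formula: Avg velocity = Total points / Number of sprints
Points: [27, 47, 53, 15, 59, 52, 16]
Sum = 27 + 47 + 53 + 15 + 59 + 52 + 16 = 269
Avg velocity = 269 / 7 = 38.43 points/sprint

38.43 points/sprint


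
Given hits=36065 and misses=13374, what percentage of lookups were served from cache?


Formula: hit rate = hits / (hits + misses) * 100
hit rate = 36065 / (36065 + 13374) * 100
hit rate = 36065 / 49439 * 100
hit rate = 72.95%

72.95%


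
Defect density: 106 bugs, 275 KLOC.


Defect density = defects / KLOC
Defect density = 106 / 275
Defect density = 0.385 defects/KLOC

0.385 defects/KLOC


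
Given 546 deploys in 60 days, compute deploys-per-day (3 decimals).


Formula: deployments per day = releases / days
= 546 / 60
= 9.1 deploys/day
(equivalently, 63.7 deploys/week)

9.1 deploys/day


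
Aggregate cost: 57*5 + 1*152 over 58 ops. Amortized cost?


Formula: Amortized cost = Total cost / Operations
Total cost = (57 * 5) + (1 * 152)
Total cost = 285 + 152 = 437
Amortized = 437 / 58 = 7.5345

7.5345


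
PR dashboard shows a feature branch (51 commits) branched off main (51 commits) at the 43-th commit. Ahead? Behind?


Common ancestor: commit #43
feature commits after divergence: 51 - 43 = 8
main commits after divergence: 51 - 43 = 8
feature is 8 commits ahead of main
main is 8 commits ahead of feature

feature ahead: 8, main ahead: 8
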